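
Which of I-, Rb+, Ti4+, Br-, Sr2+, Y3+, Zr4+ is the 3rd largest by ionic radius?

Electron counts and nuclear charges: Ti4+ (Z=22, 18 e⁻), Zr4+ (Z=40, 36 e⁻), Y3+ (Z=39, 36 e⁻), Sr2+ (Z=38, 36 e⁻), Rb+ (Z=37, 36 e⁻), Br- (Z=35, 36 e⁻), I- (Z=53, 54 e⁻). Ti4+ < Zr4+ (same group, period 4 vs 5); Zr4+ < Y3+ (both 36 e⁻, Z=40>39); Y3+ < Sr2+ (both 36 e⁻, Z=39>38); Sr2+ < Rb+ (both 36 e⁻, Z=38>37); Rb+ < Br- (isoelectronic, higher Z=37 is smaller); Br- < I- (same group, 1 shell fewer).
So the order is Ti4+ < Zr4+ < Y3+ < Sr2+ < Rb+ < Br- < I-; the 3rd-largest ion is Rb+.

Rb+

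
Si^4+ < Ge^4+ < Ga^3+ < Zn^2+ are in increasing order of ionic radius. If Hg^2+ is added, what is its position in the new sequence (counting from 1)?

5

Si^4+ (Z=14, 10 e⁻), Ge^4+ (Z=32, 28 e⁻), Ga^3+ (Z=31, 28 e⁻), Zn^2+ (Z=30, 28 e⁻), Hg^2+ (Z=80, 78 e⁻). Si^4+ < Ge^4+ (same group, 1 shell fewer); Ge^4+ < Ga^3+ (isoelectronic, higher Z=32 is smaller); Ga^3+ < Zn^2+ (isoelectronic, higher Z=31 is smaller); Zn^2+ < Hg^2+ (same group, period 4 vs 6).
With Hg^2+ included the full order is Si^4+ < Ge^4+ < Ga^3+ < Zn^2+ < Hg^2+, so it takes position 5.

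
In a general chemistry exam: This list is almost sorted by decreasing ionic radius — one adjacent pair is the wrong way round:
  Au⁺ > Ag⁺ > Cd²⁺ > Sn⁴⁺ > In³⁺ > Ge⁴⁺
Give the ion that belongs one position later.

Check each adjacent pair. Sn⁴⁺ and In³⁺ are reversed: they are isoelectronic (46 e⁻) and Sn has more protons than In (50 vs 49), making Sn⁴⁺ smaller. No other neighbouring pair contradicts the periodic trends, so Sn⁴⁺ is the ion listed too early.

Sn⁴⁺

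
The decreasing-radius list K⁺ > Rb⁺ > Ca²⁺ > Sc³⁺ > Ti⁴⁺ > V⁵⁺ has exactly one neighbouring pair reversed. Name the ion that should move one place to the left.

The pair K⁺, Rb⁺ is the wrong way round — same group and charge — period 4 sits above period 5, so K⁺ is smaller. All other adjacent pairs agree with periodic trends, so Rb⁺ is the misplaced ion.

Rb⁺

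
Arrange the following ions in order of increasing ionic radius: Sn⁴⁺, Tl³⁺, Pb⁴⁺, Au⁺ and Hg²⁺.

Sn⁴⁺ < Pb⁴⁺ < Tl³⁺ < Hg²⁺ < Au⁺

Electron counts and nuclear charges: Sn⁴⁺ has 46 e⁻ (Z=50), Pb⁴⁺ has 78 e⁻ (Z=82), Tl³⁺ has 78 e⁻ (Z=81), Hg²⁺ has 78 e⁻ (Z=80), Au⁺ has 78 e⁻ (Z=79). Sn⁴⁺ < Pb⁴⁺ (same group, period 5 vs 6); Pb⁴⁺ < Tl³⁺ (both 78 e⁻, Z=82>81); Tl³⁺ < Hg²⁺ (both 78 e⁻, Z=81>80); Hg²⁺ < Au⁺ (both 78 e⁻, Z=80>79).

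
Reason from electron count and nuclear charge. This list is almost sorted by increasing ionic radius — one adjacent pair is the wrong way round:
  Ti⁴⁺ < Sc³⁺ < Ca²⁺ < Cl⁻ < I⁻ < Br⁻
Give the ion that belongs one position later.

I⁻

The pair I⁻, Br⁻ is the wrong way round — both in group 17 with the same charge; Br⁻ (period 4) has the smaller radius. All other adjacent pairs agree with periodic trends, so I⁻ is the misplaced ion.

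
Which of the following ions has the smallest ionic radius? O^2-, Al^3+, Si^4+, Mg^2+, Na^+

These species are isoelectronic with 10 electrons. The only difference is the number of protons: Si^4+ (Z=14), Al^3+ (Z=13), Mg^2+ (Z=12), Na^+ (Z=11), O^2- (Z=8). The strongest nuclear pull (Si^4+) gives the smallest ion.

Si^4+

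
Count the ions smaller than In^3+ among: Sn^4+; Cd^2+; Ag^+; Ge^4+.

2

First list Z and electron count for each: Ge^4+: 28 e⁻, Z=32, Sn^4+: 46 e⁻, Z=50, In^3+: 46 e⁻, Z=49, Cd^2+: 46 e⁻, Z=48, Ag^+: 46 e⁻, Z=47. Ge^4+ < Sn^4+ (same group, period 4 vs 5); Sn^4+ < In^3+ (isoelectronic, higher Z=50 is smaller); In^3+ < Cd^2+ (isoelectronic, higher Z=49 is smaller); Cd^2+ < Ag^+ (both 46 e⁻, Z=48>47).
Relative to In^3+, the ions that are smaller are Ge^4+, Sn^4+. Count: 2.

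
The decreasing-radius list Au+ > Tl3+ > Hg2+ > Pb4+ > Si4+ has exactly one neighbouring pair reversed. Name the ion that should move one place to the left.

Hg2+

Scanning neighbour by neighbour, only Tl3+/Hg2+ violates a trend: they are isoelectronic (78 e⁻) and Tl has more protons than Hg (81 vs 80), making Tl3+ smaller. That makes Hg2+ the one sitting a position late relative to where it belongs.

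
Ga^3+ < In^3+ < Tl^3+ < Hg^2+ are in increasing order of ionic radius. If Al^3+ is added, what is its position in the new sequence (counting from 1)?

Work out protons and electrons: Al^3+ (Z=13, 10 e⁻), Ga^3+ (Z=31, 28 e⁻), In^3+ (Z=49, 46 e⁻), Tl^3+ (Z=81, 78 e⁻), Hg^2+ (Z=80, 78 e⁻). Al^3+ < Ga^3+ (same group, period 3 vs 4); Ga^3+ < In^3+ (same group, 1 shell fewer); In^3+ < Tl^3+ (same group, 1 shell fewer); Tl^3+ < Hg^2+ (isoelectronic, higher Z=81 is smaller).
The complete sequence is Al^3+ < Ga^3+ < In^3+ < Tl^3+ < Hg^2+. Al^3+ sits at position 1.

1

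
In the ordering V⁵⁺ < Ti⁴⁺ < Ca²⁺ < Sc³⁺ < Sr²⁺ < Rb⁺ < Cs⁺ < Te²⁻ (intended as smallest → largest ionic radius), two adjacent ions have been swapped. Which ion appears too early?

Scanning neighbour by neighbour, only Ca²⁺/Sc³⁺ violates a trend: they are isoelectronic (18 e⁻) and Sc has more protons than Ca (21 vs 20), making Sc³⁺ smaller. That makes Ca²⁺ the one sitting a position early relative to where it belongs.

Ca²⁺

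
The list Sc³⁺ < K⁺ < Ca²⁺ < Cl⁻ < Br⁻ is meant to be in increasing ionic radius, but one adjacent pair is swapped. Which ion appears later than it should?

The pair K⁺, Ca²⁺ is the wrong way round — both have 18 electrons but Z(Ca)=20 > Z(K)=19, so Ca²⁺ should be the smaller of the two. All other adjacent pairs agree with periodic trends, so Ca²⁺ is the misplaced ion.

Ca²⁺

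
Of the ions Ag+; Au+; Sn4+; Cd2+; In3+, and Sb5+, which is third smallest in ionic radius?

Tabulating Z and e⁻: Sb5+ has 46 e⁻ (Z=51), Sn4+ has 46 e⁻ (Z=50), In3+ has 46 e⁻ (Z=49), Cd2+ has 46 e⁻ (Z=48), Ag+ has 46 e⁻ (Z=47), Au+ has 78 e⁻ (Z=79). Sb5+ < Sn4+ (both 46 e⁻, Z=51>50); Sn4+ < In3+ (isoelectronic, higher Z=50 is smaller); In3+ < Cd2+ (both 46 e⁻, Z=49>48); Cd2+ < Ag+ (isoelectronic, higher Z=48 is smaller); Ag+ < Au+ (same group, 1 shell fewer).
That gives Sb5+ < Sn4+ < In3+ < Cd2+ < Ag+ < Au+. From the smallest end, number 3 is In3+.

In3+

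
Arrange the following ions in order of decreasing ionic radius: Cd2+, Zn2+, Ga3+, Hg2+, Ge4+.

Hg2+ > Cd2+ > Zn2+ > Ga3+ > Ge4+

First list Z and electron count for each: Ge4+ (Z=32, 28 e⁻), Ga3+ (Z=31, 28 e⁻), Zn2+ (Z=30, 28 e⁻), Cd2+ (Z=48, 46 e⁻), Hg2+ (Z=80, 78 e⁻). Ge4+ < Ga3+ (isoelectronic, higher Z=32 is smaller); Ga3+ < Zn2+ (isoelectronic, higher Z=31 is smaller); Zn2+ < Cd2+ (same group, period 4 vs 5); Cd2+ < Hg2+ (same group, 1 shell fewer).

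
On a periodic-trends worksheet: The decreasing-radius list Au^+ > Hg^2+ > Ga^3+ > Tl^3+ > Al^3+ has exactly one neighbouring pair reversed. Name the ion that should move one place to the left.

Check each adjacent pair. Ga^3+ and Tl^3+ are reversed: both in group 13 with the same charge; Ga^3+ (period 4) has the smaller radius. No other neighbouring pair contradicts the periodic trends, so Tl^3+ is the ion listed too late.

Tl^3+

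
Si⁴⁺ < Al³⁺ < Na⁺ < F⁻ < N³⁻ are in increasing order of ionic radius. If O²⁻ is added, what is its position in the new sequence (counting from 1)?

5

Each ion has 10 electrons. The ranking follows nuclear charge in reverse — greater Z gives a smaller radius. Si⁴⁺ (Z=14), Al³⁺ (Z=13), Na⁺ (Z=11), F⁻ (Z=9), O²⁻ (Z=8), N³⁻ (Z=7).
Putting O²⁻ in gives Si⁴⁺ < Al³⁺ < Na⁺ < F⁻ < O²⁻ < N³⁻; it lands at slot 5.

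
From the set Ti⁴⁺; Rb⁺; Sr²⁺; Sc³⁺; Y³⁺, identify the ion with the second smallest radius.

Ti⁴⁺ has 18 e⁻ (Z=22), Sc³⁺ has 18 e⁻ (Z=21), Y³⁺ has 36 e⁻ (Z=39), Sr²⁺ has 36 e⁻ (Z=38), Rb⁺ has 36 e⁻ (Z=37). Ti⁴⁺ < Sc³⁺ (both 18 e⁻, Z=22>21); Sc³⁺ < Y³⁺ (same group, period 4 vs 5); Y³⁺ < Sr²⁺ (both 36 e⁻, Z=39>38); Sr²⁺ < Rb⁺ (isoelectronic, higher Z=38 is smaller).
Full ascending order: Ti⁴⁺ < Sc³⁺ < Y³⁺ < Sr²⁺ < Rb⁺. Counting from the smallest, position 2 is Sc³⁺.

Sc³⁺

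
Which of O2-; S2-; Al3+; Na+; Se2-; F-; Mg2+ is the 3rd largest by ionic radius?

O2-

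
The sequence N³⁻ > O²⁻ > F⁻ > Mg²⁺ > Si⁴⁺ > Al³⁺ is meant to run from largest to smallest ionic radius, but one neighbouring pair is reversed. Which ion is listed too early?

Check each adjacent pair. Si⁴⁺ and Al³⁺ are reversed: they are isoelectronic (10 e⁻) and Si has more protons than Al (14 vs 13), making Si⁴⁺ smaller. No other neighbouring pair contradicts the periodic trends, so Si⁴⁺ is the ion listed too early.

Si⁴⁺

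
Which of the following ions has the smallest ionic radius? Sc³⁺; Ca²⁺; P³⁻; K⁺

These species are isoelectronic with 18 electrons. The only difference is the number of protons: Sc³⁺ (Z=21), Ca²⁺ (Z=20), K⁺ (Z=19), P³⁻ (Z=15). The strongest nuclear pull (Sc³⁺) gives the smallest ion.

Sc³⁺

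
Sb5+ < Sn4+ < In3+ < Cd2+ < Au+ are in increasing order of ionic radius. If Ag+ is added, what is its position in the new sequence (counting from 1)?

5

First list Z and electron count for each: Sb5+ has 46 e⁻ (Z=51), Sn4+ has 46 e⁻ (Z=50), In3+ has 46 e⁻ (Z=49), Cd2+ has 46 e⁻ (Z=48), Ag+ has 46 e⁻ (Z=47), Au+ has 78 e⁻ (Z=79). Sb5+ < Sn4+ (both 46 e⁻, Z=51>50); Sn4+ < In3+ (both 46 e⁻, Z=50>49); In3+ < Cd2+ (both 46 e⁻, Z=49>48); Cd2+ < Ag+ (both 46 e⁻, Z=48>47); Ag+ < Au+ (same group, 1 shell fewer).
Merged order: Sb5+ < Sn4+ < In3+ < Cd2+ < Ag+ < Au+ — Ag+ is number 5.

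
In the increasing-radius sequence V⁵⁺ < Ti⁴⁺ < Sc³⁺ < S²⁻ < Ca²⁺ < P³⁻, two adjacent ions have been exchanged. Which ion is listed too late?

Ca²⁺

Scanning neighbour by neighbour, only S²⁻/Ca²⁺ violates a trend: both have 18 electrons but Z(Ca)=20 > Z(S)=16, so Ca²⁺ should be the smaller of the two. That makes Ca²⁺ the one sitting a position late relative to where it belongs.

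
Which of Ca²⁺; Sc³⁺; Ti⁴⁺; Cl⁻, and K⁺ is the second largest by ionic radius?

These species are isoelectronic with 18 electrons. The only difference is the number of protons: Ti⁴⁺ (Z=22), Sc³⁺ (Z=21), Ca²⁺ (Z=20), K⁺ (Z=19), Cl⁻ (Z=17). The strongest nuclear pull (Ti⁴⁺) gives the smallest ion.
Full ascending order: Ti⁴⁺ < Sc³⁺ < Ca²⁺ < K⁺ < Cl⁻. Counting from the largest, position 2 is K⁺.

K⁺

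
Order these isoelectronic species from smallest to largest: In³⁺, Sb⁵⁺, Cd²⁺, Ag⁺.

Each ion has 46 electrons. The ranking follows nuclear charge in reverse — greater Z gives a smaller radius. Sb⁵⁺ (Z=51), In³⁺ (Z=49), Cd²⁺ (Z=48), Ag⁺ (Z=47).

Sb⁵⁺ < In³⁺ < Cd²⁺ < Ag⁺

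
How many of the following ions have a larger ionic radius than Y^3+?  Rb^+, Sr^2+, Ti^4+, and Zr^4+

Work out protons and electrons: Ti^4+ has 18 e⁻ (Z=22), Zr^4+ has 36 e⁻ (Z=40), Y^3+ has 36 e⁻ (Z=39), Sr^2+ has 36 e⁻ (Z=38), Rb^+ has 36 e⁻ (Z=37). Ti^4+ < Zr^4+ (same group, 1 shell fewer); Zr^4+ < Y^3+ (both 36 e⁻, Z=40>39); Y^3+ < Sr^2+ (both 36 e⁻, Z=39>38); Sr^2+ < Rb^+ (isoelectronic, higher Z=38 is smaller).
Ordering all of them (including Y^3+) by radius gives Ti^4+ < Zr^4+ < Y^3+ < Sr^2+ < Rb^+. That's 2.

2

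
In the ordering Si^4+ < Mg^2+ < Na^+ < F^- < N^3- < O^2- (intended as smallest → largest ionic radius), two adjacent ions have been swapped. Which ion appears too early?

Scanning neighbour by neighbour, only N^3-/O^2- violates a trend: both have 10 electrons but Z(O)=8 > Z(N)=7, so O^2- should be the smaller of the two. That makes N^3- the one sitting a position early relative to where it belongs.

N^3-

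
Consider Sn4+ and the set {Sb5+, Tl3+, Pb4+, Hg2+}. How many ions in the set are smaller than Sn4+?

Work out protons and electrons: Sb5+ (Z=51, 46 e⁻), Sn4+ (Z=50, 46 e⁻), Pb4+ (Z=82, 78 e⁻), Tl3+ (Z=81, 78 e⁻), Hg2+ (Z=80, 78 e⁻). Sb5+ < Sn4+ (both 46 e⁻, Z=51>50); Sn4+ < Pb4+ (same group, 1 shell fewer); Pb4+ < Tl3+ (isoelectronic, higher Z=82 is smaller); Tl3+ < Hg2+ (both 78 e⁻, Z=81>80).
Relative to Sn4+, the ions that are smaller are Sb5+. That's 1.

1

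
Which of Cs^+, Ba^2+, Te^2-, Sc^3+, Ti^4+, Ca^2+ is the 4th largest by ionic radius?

Ca^2+

Work out protons and electrons: Ti^4+: 18 e⁻, Z=22, Sc^3+: 18 e⁻, Z=21, Ca^2+: 18 e⁻, Z=20, Ba^2+: 54 e⁻, Z=56, Cs^+: 54 e⁻, Z=55, Te^2-: 54 e⁻, Z=52. Ti^4+ < Sc^3+ (isoelectronic, higher Z=22 is smaller); Sc^3+ < Ca^2+ (both 18 e⁻, Z=21>20); Ca^2+ < Ba^2+ (same group, period 4 vs 6); Ba^2+ < Cs^+ (isoelectronic, higher Z=56 is smaller); Cs^+ < Te^2- (both 54 e⁻, Z=55>52).
That gives Ti^4+ < Sc^3+ < Ca^2+ < Ba^2+ < Cs^+ < Te^2-. From the largest end, number 4 is Ca^2+.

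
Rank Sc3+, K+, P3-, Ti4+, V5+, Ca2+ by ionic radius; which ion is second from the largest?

K+

These species are isoelectronic with 18 electrons. The only difference is the number of protons: V5+ (Z=23), Ti4+ (Z=22), Sc3+ (Z=21), Ca2+ (Z=20), K+ (Z=19), P3- (Z=15). The strongest nuclear pull (V5+) gives the smallest ion.
Full ascending order: V5+ < Ti4+ < Sc3+ < Ca2+ < K+ < P3-. Counting from the largest, position 2 is K+.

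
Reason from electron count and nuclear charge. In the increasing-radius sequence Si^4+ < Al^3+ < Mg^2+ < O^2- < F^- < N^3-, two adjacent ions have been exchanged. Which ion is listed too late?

Check each adjacent pair. O^2- and F^- are reversed: both have 10 electrons but Z(F)=9 > Z(O)=8, so F^- should be the smaller of the two. No other neighbouring pair contradicts the periodic trends, so F^- is the ion listed too late.

F^-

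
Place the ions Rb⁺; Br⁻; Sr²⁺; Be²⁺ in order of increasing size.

First list Z and electron count for each: Be²⁺ has 2 e⁻ (Z=4), Sr²⁺ has 36 e⁻ (Z=38), Rb⁺ has 36 e⁻ (Z=37), Br⁻ has 36 e⁻ (Z=35). Be²⁺ < Sr²⁺ (same group, period 2 vs 5); Sr²⁺ < Rb⁺ (both 36 e⁻, Z=38>37); Rb⁺ < Br⁻ (isoelectronic, higher Z=37 is smaller).

Be²⁺ < Sr²⁺ < Rb⁺ < Br⁻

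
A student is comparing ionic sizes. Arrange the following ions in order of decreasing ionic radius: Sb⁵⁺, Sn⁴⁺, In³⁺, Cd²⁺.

Cd²⁺ > In³⁺ > Sn⁴⁺ > Sb⁵⁺

All of these have 46 electrons (isoelectronic). With the same electron cloud, the ion with the most protons pulls it in tightest. Nuclear charges: Sb⁵⁺ (Z=51), Sn⁴⁺ (Z=50), In³⁺ (Z=49), Cd²⁺ (Z=48). Highest Z is smallest.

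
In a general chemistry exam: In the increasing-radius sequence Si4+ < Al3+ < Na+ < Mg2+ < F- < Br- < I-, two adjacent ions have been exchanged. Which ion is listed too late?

Mg2+

Check each adjacent pair. Na+ and Mg2+ are reversed: Mg2+ and Na+ share 10 electrons; the higher nuclear charge on Mg (Z=12) contracts it more, so Mg2+ < Na+. No other neighbouring pair contradicts the periodic trends, so Mg2+ is the ion listed too late.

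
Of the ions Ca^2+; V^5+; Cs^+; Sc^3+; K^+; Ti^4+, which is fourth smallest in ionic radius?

Ca^2+

V^5+ has 18 e⁻ (Z=23), Ti^4+ has 18 e⁻ (Z=22), Sc^3+ has 18 e⁻ (Z=21), Ca^2+ has 18 e⁻ (Z=20), K^+ has 18 e⁻ (Z=19), Cs^+ has 54 e⁻ (Z=55). V^5+ < Ti^4+ (isoelectronic, higher Z=23 is smaller); Ti^4+ < Sc^3+ (isoelectronic, higher Z=22 is smaller); Sc^3+ < Ca^2+ (isoelectronic, higher Z=21 is smaller); Ca^2+ < K^+ (both 18 e⁻, Z=20>19); K^+ < Cs^+ (same group, 2 shells fewer).
So the order is V^5+ < Ti^4+ < Sc^3+ < Ca^2+ < K^+ < Cs^+; the 4th-smallest ion is Ca^2+.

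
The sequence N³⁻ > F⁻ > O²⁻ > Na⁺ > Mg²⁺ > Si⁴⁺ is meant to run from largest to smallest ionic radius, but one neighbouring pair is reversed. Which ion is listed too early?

Scanning neighbour by neighbour, only F⁻/O²⁻ violates a trend: they are isoelectronic (10 e⁻) and F has more protons than O (9 vs 8), making F⁻ smaller. That makes F⁻ the one sitting a position early relative to where it belongs.

F⁻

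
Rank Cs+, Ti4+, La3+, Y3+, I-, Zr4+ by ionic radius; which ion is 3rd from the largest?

La3+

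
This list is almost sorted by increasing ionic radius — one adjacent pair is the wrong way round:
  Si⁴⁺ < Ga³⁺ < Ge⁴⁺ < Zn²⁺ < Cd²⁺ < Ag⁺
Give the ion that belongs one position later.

Ga³⁺

The pair Ga³⁺, Ge⁴⁺ is the wrong way round — they are isoelectronic (28 e⁻) and Ge has more protons than Ga (32 vs 31), making Ge⁴⁺ smaller. All other adjacent pairs agree with periodic trends, so Ga³⁺ is the misplaced ion.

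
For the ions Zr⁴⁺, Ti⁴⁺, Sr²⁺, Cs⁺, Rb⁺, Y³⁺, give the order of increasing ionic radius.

Ti⁴⁺ < Zr⁴⁺ < Y³⁺ < Sr²⁺ < Rb⁺ < Cs⁺

Tabulating Z and e⁻: Ti⁴⁺: 18 e⁻, Z=22, Zr⁴⁺: 36 e⁻, Z=40, Y³⁺: 36 e⁻, Z=39, Sr²⁺: 36 e⁻, Z=38, Rb⁺: 36 e⁻, Z=37, Cs⁺: 54 e⁻, Z=55. Ti⁴⁺ < Zr⁴⁺ (same group, 1 shell fewer); Zr⁴⁺ < Y³⁺ (both 36 e⁻, Z=40>39); Y³⁺ < Sr²⁺ (isoelectronic, higher Z=39 is smaller); Sr²⁺ < Rb⁺ (both 36 e⁻, Z=38>37); Rb⁺ < Cs⁺ (same group, period 5 vs 6).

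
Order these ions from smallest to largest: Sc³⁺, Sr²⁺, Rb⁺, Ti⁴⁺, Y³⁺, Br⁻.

Ti⁴⁺ < Sc³⁺ < Y³⁺ < Sr²⁺ < Rb⁺ < Br⁻

Work out protons and electrons: Ti⁴⁺ (Z=22, 18 e⁻), Sc³⁺ (Z=21, 18 e⁻), Y³⁺ (Z=39, 36 e⁻), Sr²⁺ (Z=38, 36 e⁻), Rb⁺ (Z=37, 36 e⁻), Br⁻ (Z=35, 36 e⁻). Ti⁴⁺ < Sc³⁺ (isoelectronic, higher Z=22 is smaller); Sc³⁺ < Y³⁺ (same group, period 4 vs 5); Y³⁺ < Sr²⁺ (isoelectronic, higher Z=39 is smaller); Sr²⁺ < Rb⁺ (isoelectronic, higher Z=38 is smaller); Rb⁺ < Br⁻ (both 36 e⁻, Z=37>35).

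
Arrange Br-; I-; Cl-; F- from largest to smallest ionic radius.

I- > Br- > Cl- > F-

All are in the same group with charge -1. Radius grows down the group as n (the outermost shell) increases.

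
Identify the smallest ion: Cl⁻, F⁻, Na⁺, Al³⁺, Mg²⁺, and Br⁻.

Al³⁺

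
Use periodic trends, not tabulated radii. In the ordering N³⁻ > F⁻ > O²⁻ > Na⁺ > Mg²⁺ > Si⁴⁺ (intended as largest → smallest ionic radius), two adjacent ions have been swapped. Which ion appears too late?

Compare adjacent ions: F⁻ and O²⁻ share 10 electrons; the higher nuclear charge on F (Z=9) contracts it more, so F⁻ < O²⁻ — yet in this decreasing list F⁻ sits before O²⁻. Nothing else is reversed, so O²⁻ should move one place to the left.

O²⁻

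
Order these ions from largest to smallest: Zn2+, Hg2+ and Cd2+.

These ions sit in one column with identical charge. Each step down the periodic table adds a principal shell, increasing the radius.

Hg2+ > Cd2+ > Zn2+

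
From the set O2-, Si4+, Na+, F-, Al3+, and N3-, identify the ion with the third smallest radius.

These species are isoelectronic with 10 electrons. The only difference is the number of protons: Si4+ (Z=14), Al3+ (Z=13), Na+ (Z=11), F- (Z=9), O2- (Z=8), N3- (Z=7). The strongest nuclear pull (Si4+) gives the smallest ion.
Ordering: Si4+ < Al3+ < Na+ < F- < O2- < N3-. The third smallest is Na+.

Na+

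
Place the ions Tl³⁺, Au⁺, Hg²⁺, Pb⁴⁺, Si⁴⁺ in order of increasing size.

Si⁴⁺ < Pb⁴⁺ < Tl³⁺ < Hg²⁺ < Au⁺

First list Z and electron count for each: Si⁴⁺: 10 e⁻, Z=14, Pb⁴⁺: 78 e⁻, Z=82, Tl³⁺: 78 e⁻, Z=81, Hg²⁺: 78 e⁻, Z=80, Au⁺: 78 e⁻, Z=79. Si⁴⁺ < Pb⁴⁺ (same group, period 3 vs 6); Pb⁴⁺ < Tl³⁺ (both 78 e⁻, Z=82>81); Tl³⁺ < Hg²⁺ (both 78 e⁻, Z=81>80); Hg²⁺ < Au⁺ (both 78 e⁻, Z=80>79).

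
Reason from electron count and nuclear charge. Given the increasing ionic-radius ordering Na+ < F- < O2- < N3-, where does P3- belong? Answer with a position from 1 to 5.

5

Na+: 10 e⁻, Z=11, F-: 10 e⁻, Z=9, O2-: 10 e⁻, Z=8, N3-: 10 e⁻, Z=7, P3-: 18 e⁻, Z=15. Na+ < F- (both 10 e⁻, Z=11>9); F- < O2- (isoelectronic, higher Z=9 is smaller); O2- < N3- (isoelectronic, higher Z=8 is smaller); N3- < P3- (same group, period 2 vs 3).
With P3- included the full order is Na+ < F- < O2- < N3- < P3-, so it takes position 5.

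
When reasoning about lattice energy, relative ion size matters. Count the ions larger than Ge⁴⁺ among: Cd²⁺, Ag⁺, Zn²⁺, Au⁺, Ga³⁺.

Ge⁴⁺: 28 e⁻, Z=32, Ga³⁺: 28 e⁻, Z=31, Zn²⁺: 28 e⁻, Z=30, Cd²⁺: 46 e⁻, Z=48, Ag⁺: 46 e⁻, Z=47, Au⁺: 78 e⁻, Z=79. Ge⁴⁺ < Ga³⁺ (isoelectronic, higher Z=32 is smaller); Ga³⁺ < Zn²⁺ (isoelectronic, higher Z=31 is smaller); Zn²⁺ < Cd²⁺ (same group, period 4 vs 5); Cd²⁺ < Ag⁺ (both 46 e⁻, Z=48>47); Ag⁺ < Au⁺ (same group, 1 shell fewer).
Placing each against Ge⁴⁺: smaller — none; larger — Ga³⁺, Zn²⁺, Cd²⁺, Ag⁺, Au⁺. That's 5.

5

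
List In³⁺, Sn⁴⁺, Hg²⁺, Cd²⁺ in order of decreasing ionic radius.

Hg²⁺ > Cd²⁺ > In³⁺ > Sn⁴⁺

Sn⁴⁺: 46 e⁻, Z=50, In³⁺: 46 e⁻, Z=49, Cd²⁺: 46 e⁻, Z=48, Hg²⁺: 78 e⁻, Z=80. Sn⁴⁺ < In³⁺ (both 46 e⁻, Z=50>49); In³⁺ < Cd²⁺ (isoelectronic, higher Z=49 is smaller); Cd²⁺ < Hg²⁺ (same group, 1 shell fewer).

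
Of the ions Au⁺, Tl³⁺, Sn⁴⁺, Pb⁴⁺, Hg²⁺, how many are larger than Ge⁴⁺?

5

Electron counts and nuclear charges: Ge⁴⁺ has 28 e⁻ (Z=32), Sn⁴⁺ has 46 e⁻ (Z=50), Pb⁴⁺ has 78 e⁻ (Z=82), Tl³⁺ has 78 e⁻ (Z=81), Hg²⁺ has 78 e⁻ (Z=80), Au⁺ has 78 e⁻ (Z=79). Ge⁴⁺ < Sn⁴⁺ (same group, period 4 vs 5); Sn⁴⁺ < Pb⁴⁺ (same group, 1 shell fewer); Pb⁴⁺ < Tl³⁺ (isoelectronic, higher Z=82 is smaller); Tl³⁺ < Hg²⁺ (isoelectronic, higher Z=81 is smaller); Hg²⁺ < Au⁺ (both 78 e⁻, Z=80>79).
Ordering all of them (including Ge⁴⁺) by radius gives Ge⁴⁺ < Sn⁴⁺ < Pb⁴⁺ < Tl³⁺ < Hg²⁺ < Au⁺. That's 5.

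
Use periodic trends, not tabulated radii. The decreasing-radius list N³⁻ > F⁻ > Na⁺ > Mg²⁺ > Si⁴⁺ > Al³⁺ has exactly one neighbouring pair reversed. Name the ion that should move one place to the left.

The pair Si⁴⁺, Al³⁺ is the wrong way round — they are isoelectronic (10 e⁻) and Si has more protons than Al (14 vs 13), making Si⁴⁺ smaller. All other adjacent pairs agree with periodic trends, so Al³⁺ is the misplaced ion.

Al³⁺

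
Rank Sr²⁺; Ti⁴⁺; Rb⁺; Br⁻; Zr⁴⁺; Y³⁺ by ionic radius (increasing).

Ti⁴⁺ < Zr⁴⁺ < Y³⁺ < Sr²⁺ < Rb⁺ < Br⁻

Work out protons and electrons: Ti⁴⁺: 18 e⁻, Z=22, Zr⁴⁺: 36 e⁻, Z=40, Y³⁺: 36 e⁻, Z=39, Sr²⁺: 36 e⁻, Z=38, Rb⁺: 36 e⁻, Z=37, Br⁻: 36 e⁻, Z=35. Ti⁴⁺ < Zr⁴⁺ (same group, period 4 vs 5); Zr⁴⁺ < Y³⁺ (isoelectronic, higher Z=40 is smaller); Y³⁺ < Sr²⁺ (both 36 e⁻, Z=39>38); Sr²⁺ < Rb⁺ (isoelectronic, higher Z=38 is smaller); Rb⁺ < Br⁻ (isoelectronic, higher Z=37 is smaller).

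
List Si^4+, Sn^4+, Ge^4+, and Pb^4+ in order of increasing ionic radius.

Si^4+ < Ge^4+ < Sn^4+ < Pb^4+

All are in the same group with charge +4. Radius grows down the group as n (the outermost shell) increases.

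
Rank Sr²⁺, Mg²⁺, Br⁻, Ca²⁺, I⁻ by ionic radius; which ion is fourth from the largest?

Ca²⁺

Tabulating Z and e⁻: Mg²⁺ has 10 e⁻ (Z=12), Ca²⁺ has 18 e⁻ (Z=20), Sr²⁺ has 36 e⁻ (Z=38), Br⁻ has 36 e⁻ (Z=35), I⁻ has 54 e⁻ (Z=53). Mg²⁺ < Ca²⁺ (same group, period 3 vs 4); Ca²⁺ < Sr²⁺ (same group, 1 shell fewer); Sr²⁺ < Br⁻ (both 36 e⁻, Z=38>35); Br⁻ < I⁻ (same group, period 4 vs 5).
Full ascending order: Mg²⁺ < Ca²⁺ < Sr²⁺ < Br⁻ < I⁻. Counting from the largest, position 4 is Ca²⁺.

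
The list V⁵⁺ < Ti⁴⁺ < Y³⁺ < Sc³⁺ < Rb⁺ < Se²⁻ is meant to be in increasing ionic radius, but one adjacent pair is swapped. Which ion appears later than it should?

Sc³⁺

Check each adjacent pair. Y³⁺ and Sc³⁺ are reversed: same group and charge — period 4 sits above period 5, so Sc³⁺ is smaller. No other neighbouring pair contradicts the periodic trends, so Sc³⁺ is the ion listed too late.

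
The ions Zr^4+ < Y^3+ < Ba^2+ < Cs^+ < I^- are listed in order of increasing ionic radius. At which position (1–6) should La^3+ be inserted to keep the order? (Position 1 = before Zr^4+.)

First list Z and electron count for each: Zr^4+: 36 e⁻, Z=40, Y^3+: 36 e⁻, Z=39, La^3+: 54 e⁻, Z=57, Ba^2+: 54 e⁻, Z=56, Cs^+: 54 e⁻, Z=55, I^-: 54 e⁻, Z=53. Zr^4+ < Y^3+ (isoelectronic, higher Z=40 is smaller); Y^3+ < La^3+ (same group, 1 shell fewer); La^3+ < Ba^2+ (isoelectronic, higher Z=57 is smaller); Ba^2+ < Cs^+ (both 54 e⁻, Z=56>55); Cs^+ < I^- (isoelectronic, higher Z=55 is smaller).
Putting La^3+ in gives Zr^4+ < Y^3+ < La^3+ < Ba^2+ < Cs^+ < I^-; it lands at slot 3.

3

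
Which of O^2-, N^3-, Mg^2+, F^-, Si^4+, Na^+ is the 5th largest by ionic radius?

Isoelectronic series (10 e⁻ each). Size is set by nuclear charge: more protons means a smaller ion. Si^4+ (Z=14), Mg^2+ (Z=12), Na^+ (Z=11), F^- (Z=9), O^2- (Z=8), N^3- (Z=7).
Ordering: Si^4+ < Mg^2+ < Na^+ < F^- < O^2- < N^3-. The 5th largest is Mg^2+.

Mg^2+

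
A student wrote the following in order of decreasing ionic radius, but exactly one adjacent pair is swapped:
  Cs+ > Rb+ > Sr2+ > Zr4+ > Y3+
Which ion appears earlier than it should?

Zr4+

Check each adjacent pair. Zr4+ and Y3+ are reversed: both have 36 electrons but Z(Zr)=40 > Z(Y)=39, so Zr4+ should be the smaller of the two. No other neighbouring pair contradicts the periodic trends, so Zr4+ is the ion listed too early.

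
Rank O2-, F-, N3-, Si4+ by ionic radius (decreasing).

N3- > O2- > F- > Si4+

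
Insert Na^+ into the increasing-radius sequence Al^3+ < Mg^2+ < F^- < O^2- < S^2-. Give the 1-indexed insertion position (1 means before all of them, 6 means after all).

Tabulating Z and e⁻: Al^3+ has 10 e⁻ (Z=13), Mg^2+ has 10 e⁻ (Z=12), Na^+ has 10 e⁻ (Z=11), F^- has 10 e⁻ (Z=9), O^2- has 10 e⁻ (Z=8), S^2- has 18 e⁻ (Z=16). Al^3+ < Mg^2+ (isoelectronic, higher Z=13 is smaller); Mg^2+ < Na^+ (both 10 e⁻, Z=12>11); Na^+ < F^- (both 10 e⁻, Z=11>9); F^- < O^2- (both 10 e⁻, Z=9>8); O^2- < S^2- (same group, 1 shell fewer).
Putting Na^+ in gives Al^3+ < Mg^2+ < Na^+ < F^- < O^2- < S^2-; it lands at slot 3.

3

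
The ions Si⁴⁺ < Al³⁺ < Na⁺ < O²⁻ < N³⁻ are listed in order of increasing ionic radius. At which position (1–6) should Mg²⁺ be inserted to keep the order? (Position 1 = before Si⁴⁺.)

All of these have 10 electrons (isoelectronic). With the same electron cloud, the ion with the most protons pulls it in tightest. Nuclear charges: Si⁴⁺ (Z=14), Al³⁺ (Z=13), Mg²⁺ (Z=12), Na⁺ (Z=11), O²⁻ (Z=8), N³⁻ (Z=7). Highest Z is smallest.
Putting Mg²⁺ in gives Si⁴⁺ < Al³⁺ < Mg²⁺ < Na⁺ < O²⁻ < N³⁻; it lands at slot 3.

3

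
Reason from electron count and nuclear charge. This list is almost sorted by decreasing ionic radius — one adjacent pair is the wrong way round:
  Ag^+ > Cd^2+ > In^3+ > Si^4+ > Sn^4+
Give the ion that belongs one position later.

Si^4+

Scanning neighbour by neighbour, only Si^4+/Sn^4+ violates a trend: Si^4+ and Sn^4+ are in one column with the same charge; the lighter period-3 ion has 2 fewer shells and is smaller. That makes Si^4+ the one sitting a position early relative to where it belongs.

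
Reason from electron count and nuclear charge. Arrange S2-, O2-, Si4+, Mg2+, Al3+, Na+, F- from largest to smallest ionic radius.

S2- > O2- > F- > Na+ > Mg2+ > Al3+ > Si4+

Tabulating Z and e⁻: Si4+: 10 e⁻, Z=14, Al3+: 10 e⁻, Z=13, Mg2+: 10 e⁻, Z=12, Na+: 10 e⁻, Z=11, F-: 10 e⁻, Z=9, O2-: 10 e⁻, Z=8, S2-: 18 e⁻, Z=16. Si4+ < Al3+ (isoelectronic, higher Z=14 is smaller); Al3+ < Mg2+ (isoelectronic, higher Z=13 is smaller); Mg2+ < Na+ (isoelectronic, higher Z=12 is smaller); Na+ < F- (both 10 e⁻, Z=11>9); F- < O2- (isoelectronic, higher Z=9 is smaller); O2- < S2- (same group, 1 shell fewer).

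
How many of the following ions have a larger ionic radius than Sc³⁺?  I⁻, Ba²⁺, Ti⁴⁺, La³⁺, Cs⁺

4

Ti⁴⁺ has 18 e⁻ (Z=22), Sc³⁺ has 18 e⁻ (Z=21), La³⁺ has 54 e⁻ (Z=57), Ba²⁺ has 54 e⁻ (Z=56), Cs⁺ has 54 e⁻ (Z=55), I⁻ has 54 e⁻ (Z=53). Ti⁴⁺ < Sc³⁺ (both 18 e⁻, Z=22>21); Sc³⁺ < La³⁺ (same group, period 4 vs 6); La³⁺ < Ba²⁺ (isoelectronic, higher Z=57 is smaller); Ba²⁺ < Cs⁺ (both 54 e⁻, Z=56>55); Cs⁺ < I⁻ (isoelectronic, higher Z=55 is smaller).
Relative to Sc³⁺, the ions that are larger are La³⁺, Ba²⁺, Cs⁺, I⁻. That's 4.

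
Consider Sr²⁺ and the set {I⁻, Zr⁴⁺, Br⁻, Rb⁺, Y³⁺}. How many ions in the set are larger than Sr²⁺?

3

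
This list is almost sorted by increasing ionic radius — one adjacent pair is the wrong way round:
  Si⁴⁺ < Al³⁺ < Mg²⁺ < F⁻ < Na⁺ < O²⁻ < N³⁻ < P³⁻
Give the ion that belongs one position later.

F⁻

Compare adjacent ions: both have 10 electrons but Z(Na)=11 > Z(F)=9, so Na⁺ should be the smaller of the two — yet in this increasing list F⁻ sits before Na⁺. Nothing else is reversed, so F⁻ should move one place to the right.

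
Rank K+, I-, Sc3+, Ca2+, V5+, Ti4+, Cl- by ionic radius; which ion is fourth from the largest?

First list Z and electron count for each: V5+ has 18 e⁻ (Z=23), Ti4+ has 18 e⁻ (Z=22), Sc3+ has 18 e⁻ (Z=21), Ca2+ has 18 e⁻ (Z=20), K+ has 18 e⁻ (Z=19), Cl- has 18 e⁻ (Z=17), I- has 54 e⁻ (Z=53). V5+ < Ti4+ (both 18 e⁻, Z=23>22); Ti4+ < Sc3+ (isoelectronic, higher Z=22 is smaller); Sc3+ < Ca2+ (isoelectronic, higher Z=21 is smaller); Ca2+ < K+ (isoelectronic, higher Z=20 is smaller); K+ < Cl- (isoelectronic, higher Z=19 is smaller); Cl- < I- (same group, period 3 vs 5).
Ordering: V5+ < Ti4+ < Sc3+ < Ca2+ < K+ < Cl- < I-. The fourth largest is Ca2+.

Ca2+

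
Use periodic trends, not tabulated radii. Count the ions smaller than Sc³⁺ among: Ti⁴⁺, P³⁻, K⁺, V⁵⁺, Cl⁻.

2

All of these have 18 electrons (isoelectronic). With the same electron cloud, the ion with the most protons pulls it in tightest. Nuclear charges: V⁵⁺ (Z=23), Ti⁴⁺ (Z=22), Sc³⁺ (Z=21), K⁺ (Z=19), Cl⁻ (Z=17), P³⁻ (Z=15). Highest Z is smallest.
Placing each against Sc³⁺: smaller — V⁵⁺, Ti⁴⁺; larger — K⁺, Cl⁻, P³⁻. That's 2.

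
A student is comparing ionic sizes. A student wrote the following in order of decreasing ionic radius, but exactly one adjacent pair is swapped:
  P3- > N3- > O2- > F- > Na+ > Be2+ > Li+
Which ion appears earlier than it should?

Be2+

Check each adjacent pair. Be2+ and Li+ are reversed: both have 2 electrons but Z(Be)=4 > Z(Li)=3, so Be2+ should be the smaller of the two. No other neighbouring pair contradicts the periodic trends, so Be2+ is the ion listed too early.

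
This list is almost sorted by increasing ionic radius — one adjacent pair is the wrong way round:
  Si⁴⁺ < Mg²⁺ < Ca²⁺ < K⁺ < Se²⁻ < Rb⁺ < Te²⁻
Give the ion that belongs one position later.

Se²⁻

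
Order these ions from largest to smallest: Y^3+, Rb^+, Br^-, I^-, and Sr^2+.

I^- > Br^- > Rb^+ > Sr^2+ > Y^3+

Tabulating Z and e⁻: Y^3+ (Z=39, 36 e⁻), Sr^2+ (Z=38, 36 e⁻), Rb^+ (Z=37, 36 e⁻), Br^- (Z=35, 36 e⁻), I^- (Z=53, 54 e⁻). Y^3+ < Sr^2+ (both 36 e⁻, Z=39>38); Sr^2+ < Rb^+ (both 36 e⁻, Z=38>37); Rb^+ < Br^- (isoelectronic, higher Z=37 is smaller); Br^- < I^- (same group, 1 shell fewer).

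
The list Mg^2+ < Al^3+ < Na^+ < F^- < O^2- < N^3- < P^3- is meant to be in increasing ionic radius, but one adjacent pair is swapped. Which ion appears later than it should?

Al^3+

Check each adjacent pair. Mg^2+ and Al^3+ are reversed: they are isoelectronic (10 e⁻) and Al has more protons than Mg (13 vs 12), making Al^3+ smaller. No other neighbouring pair contradicts the periodic trends, so Al^3+ is the ion listed too late.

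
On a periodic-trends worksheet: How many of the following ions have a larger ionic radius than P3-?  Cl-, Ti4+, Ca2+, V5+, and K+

These species are isoelectronic with 18 electrons. The only difference is the number of protons: V5+ (Z=23), Ti4+ (Z=22), Ca2+ (Z=20), K+ (Z=19), Cl- (Z=17), P3- (Z=15). The strongest nuclear pull (V5+) gives the smallest ion.
Ordering all of them (including P3-) by radius gives V5+ < Ti4+ < Ca2+ < K+ < Cl- < P3-. So 0 are larger.

0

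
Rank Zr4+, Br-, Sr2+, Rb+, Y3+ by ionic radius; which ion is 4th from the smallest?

Each ion has 36 electrons. The ranking follows nuclear charge in reverse — greater Z gives a smaller radius. Zr4+ (Z=40), Y3+ (Z=39), Sr2+ (Z=38), Rb+ (Z=37), Br- (Z=35).
Ordering: Zr4+ < Y3+ < Sr2+ < Rb+ < Br-. The 4th smallest is Rb+.

Rb+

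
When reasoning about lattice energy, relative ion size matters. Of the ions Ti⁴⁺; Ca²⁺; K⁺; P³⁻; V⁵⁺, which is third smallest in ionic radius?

Ca²⁺

Isoelectronic series (18 e⁻ each). Size is set by nuclear charge: more protons means a smaller ion. V⁵⁺ (Z=23), Ti⁴⁺ (Z=22), Ca²⁺ (Z=20), K⁺ (Z=19), P³⁻ (Z=15).
That gives V⁵⁺ < Ti⁴⁺ < Ca²⁺ < K⁺ < P³⁻. From the smallest end, number 3 is Ca²⁺.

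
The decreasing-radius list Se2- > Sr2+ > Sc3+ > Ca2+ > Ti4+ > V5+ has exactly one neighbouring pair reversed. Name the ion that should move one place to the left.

Scanning neighbour by neighbour, only Sc3+/Ca2+ violates a trend: both have 18 electrons but Z(Sc)=21 > Z(Ca)=20, so Sc3+ should be the smaller of the two. That makes Ca2+ the one sitting a position late relative to where it belongs.

Ca2+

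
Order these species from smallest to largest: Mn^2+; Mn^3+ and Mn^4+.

These are all Mn ions. Removing more electrons (higher positive charge) pulls the remaining electrons in closer, so Mn^4+ is smallest and Mn^2+ is largest.

Mn^4+ < Mn^3+ < Mn^2+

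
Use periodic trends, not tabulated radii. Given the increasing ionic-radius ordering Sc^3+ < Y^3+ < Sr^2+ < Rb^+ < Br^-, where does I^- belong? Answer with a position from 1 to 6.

6

Electron counts and nuclear charges: Sc^3+ has 18 e⁻ (Z=21), Y^3+ has 36 e⁻ (Z=39), Sr^2+ has 36 e⁻ (Z=38), Rb^+ has 36 e⁻ (Z=37), Br^- has 36 e⁻ (Z=35), I^- has 54 e⁻ (Z=53). Sc^3+ < Y^3+ (same group, period 4 vs 5); Y^3+ < Sr^2+ (both 36 e⁻, Z=39>38); Sr^2+ < Rb^+ (both 36 e⁻, Z=38>37); Rb^+ < Br^- (both 36 e⁻, Z=37>35); Br^- < I^- (same group, period 4 vs 5).
Putting I^- in gives Sc^3+ < Y^3+ < Sr^2+ < Rb^+ < Br^- < I^-; it lands at slot 6.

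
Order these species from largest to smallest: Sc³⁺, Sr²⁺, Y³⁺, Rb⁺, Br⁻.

Br⁻ > Rb⁺ > Sr²⁺ > Y³⁺ > Sc³⁺

Electron counts and nuclear charges: Sc³⁺ (Z=21, 18 e⁻), Y³⁺ (Z=39, 36 e⁻), Sr²⁺ (Z=38, 36 e⁻), Rb⁺ (Z=37, 36 e⁻), Br⁻ (Z=35, 36 e⁻). Sc³⁺ < Y³⁺ (same group, 1 shell fewer); Y³⁺ < Sr²⁺ (isoelectronic, higher Z=39 is smaller); Sr²⁺ < Rb⁺ (both 36 e⁻, Z=38>37); Rb⁺ < Br⁻ (isoelectronic, higher Z=37 is smaller).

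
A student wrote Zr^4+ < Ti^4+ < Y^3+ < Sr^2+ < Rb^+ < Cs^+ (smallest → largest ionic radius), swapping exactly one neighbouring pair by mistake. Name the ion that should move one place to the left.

Check each adjacent pair. Zr^4+ and Ti^4+ are reversed: same group and charge — period 4 sits above period 5, so Ti^4+ is smaller. No other neighbouring pair contradicts the periodic trends, so Ti^4+ is the ion listed too late.

Ti^4+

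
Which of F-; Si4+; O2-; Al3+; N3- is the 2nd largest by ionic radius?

Each ion has 10 electrons. The ranking follows nuclear charge in reverse — greater Z gives a smaller radius. Si4+ (Z=14), Al3+ (Z=13), F- (Z=9), O2- (Z=8), N3- (Z=7).
Full ascending order: Si4+ < Al3+ < F- < O2- < N3-. Counting from the largest, position 2 is O2-.

O2-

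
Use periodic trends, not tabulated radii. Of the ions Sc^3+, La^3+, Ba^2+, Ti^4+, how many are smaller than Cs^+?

4

Electron counts and nuclear charges: Ti^4+ (Z=22, 18 e⁻), Sc^3+ (Z=21, 18 e⁻), La^3+ (Z=57, 54 e⁻), Ba^2+ (Z=56, 54 e⁻), Cs^+ (Z=55, 54 e⁻). Ti^4+ < Sc^3+ (isoelectronic, higher Z=22 is smaller); Sc^3+ < La^3+ (same group, 2 shells fewer); La^3+ < Ba^2+ (both 54 e⁻, Z=57>56); Ba^2+ < Cs^+ (isoelectronic, higher Z=56 is smaller).
Relative to Cs^+, the ions that are smaller are Ti^4+, Sc^3+, La^3+, Ba^2+. Count: 4.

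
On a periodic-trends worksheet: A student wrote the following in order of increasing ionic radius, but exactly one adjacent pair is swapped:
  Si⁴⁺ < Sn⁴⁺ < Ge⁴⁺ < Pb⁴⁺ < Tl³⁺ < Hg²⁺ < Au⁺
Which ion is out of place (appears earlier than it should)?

The pair Sn⁴⁺, Ge⁴⁺ is the wrong way round — same group and charge — period 4 sits above period 5, so Ge⁴⁺ is smaller. All other adjacent pairs agree with periodic trends, so Sn⁴⁺ is the misplaced ion.

Sn⁴⁺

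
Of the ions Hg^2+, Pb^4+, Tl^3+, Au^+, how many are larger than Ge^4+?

4

Work out protons and electrons: Ge^4+ has 28 e⁻ (Z=32), Pb^4+ has 78 e⁻ (Z=82), Tl^3+ has 78 e⁻ (Z=81), Hg^2+ has 78 e⁻ (Z=80), Au^+ has 78 e⁻ (Z=79). Ge^4+ < Pb^4+ (same group, period 4 vs 6); Pb^4+ < Tl^3+ (both 78 e⁻, Z=82>81); Tl^3+ < Hg^2+ (isoelectronic, higher Z=81 is smaller); Hg^2+ < Au^+ (isoelectronic, higher Z=80 is smaller).
Overall: Ge^4+ < Pb^4+ < Tl^3+ < Hg^2+ < Au^+. Ge^4+ has 0 below it and 4 above. So 4 are larger.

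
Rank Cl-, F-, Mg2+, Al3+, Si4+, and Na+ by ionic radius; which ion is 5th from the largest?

Al3+

First list Z and electron count for each: Si4+ has 10 e⁻ (Z=14), Al3+ has 10 e⁻ (Z=13), Mg2+ has 10 e⁻ (Z=12), Na+ has 10 e⁻ (Z=11), F- has 10 e⁻ (Z=9), Cl- has 18 e⁻ (Z=17). Si4+ < Al3+ (isoelectronic, higher Z=14 is smaller); Al3+ < Mg2+ (both 10 e⁻, Z=13>12); Mg2+ < Na+ (isoelectronic, higher Z=12 is smaller); Na+ < F- (both 10 e⁻, Z=11>9); F- < Cl- (same group, period 2 vs 3).
So the order is Si4+ < Al3+ < Mg2+ < Na+ < F- < Cl-; the 5th-largest ion is Al3+.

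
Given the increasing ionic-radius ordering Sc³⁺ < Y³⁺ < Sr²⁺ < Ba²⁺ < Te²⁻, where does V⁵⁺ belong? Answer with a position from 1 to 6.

First list Z and electron count for each: V⁵⁺ has 18 e⁻ (Z=23), Sc³⁺ has 18 e⁻ (Z=21), Y³⁺ has 36 e⁻ (Z=39), Sr²⁺ has 36 e⁻ (Z=38), Ba²⁺ has 54 e⁻ (Z=56), Te²⁻ has 54 e⁻ (Z=52). V⁵⁺ < Sc³⁺ (isoelectronic, higher Z=23 is smaller); Sc³⁺ < Y³⁺ (same group, period 4 vs 5); Y³⁺ < Sr²⁺ (isoelectronic, higher Z=39 is smaller); Sr²⁺ < Ba²⁺ (same group, period 5 vs 6); Ba²⁺ < Te²⁻ (isoelectronic, higher Z=56 is smaller).
Putting V⁵⁺ in gives V⁵⁺ < Sc³⁺ < Y³⁺ < Sr²⁺ < Ba²⁺ < Te²⁻; it lands at slot 1.

1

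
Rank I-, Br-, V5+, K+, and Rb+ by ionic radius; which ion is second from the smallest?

Work out protons and electrons: V5+: 18 e⁻, Z=23, K+: 18 e⁻, Z=19, Rb+: 36 e⁻, Z=37, Br-: 36 e⁻, Z=35, I-: 54 e⁻, Z=53. V5+ < K+ (isoelectronic, higher Z=23 is smaller); K+ < Rb+ (same group, 1 shell fewer); Rb+ < Br- (isoelectronic, higher Z=37 is smaller); Br- < I- (same group, 1 shell fewer).
That gives V5+ < K+ < Rb+ < Br- < I-. From the smallest end, number 2 is K+.

K+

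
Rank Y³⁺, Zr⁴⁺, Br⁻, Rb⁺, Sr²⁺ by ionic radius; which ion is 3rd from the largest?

Isoelectronic series (36 e⁻ each). Size is set by nuclear charge: more protons means a smaller ion. Zr⁴⁺ (Z=40), Y³⁺ (Z=39), Sr²⁺ (Z=38), Rb⁺ (Z=37), Br⁻ (Z=35).
So the order is Zr⁴⁺ < Y³⁺ < Sr²⁺ < Rb⁺ < Br⁻; the 3rd-largest ion is Sr²⁺.

Sr²⁺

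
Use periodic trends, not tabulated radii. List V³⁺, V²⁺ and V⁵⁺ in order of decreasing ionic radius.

For a single element, ionic radius drops as positive charge rises — V⁵⁺ < V²⁺.

V²⁺ > V³⁺ > V⁵⁺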